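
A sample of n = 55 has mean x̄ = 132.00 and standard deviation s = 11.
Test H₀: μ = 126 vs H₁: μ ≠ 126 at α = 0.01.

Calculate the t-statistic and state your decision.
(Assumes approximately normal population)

Answer: t = 4.0453, reject H₀

Derivation:
df = n - 1 = 54
SE = s/√n = 11/√55 = 1.4832
t = (x̄ - μ₀)/SE = (132.00 - 126)/1.4832 = 4.0453
Critical value: t_{0.005,54} = ±2.670
p-value ≈ 0.0002
Decision: reject H₀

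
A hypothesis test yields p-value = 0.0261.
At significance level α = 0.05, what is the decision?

Answer: reject H₀

Derivation:
Compare p-value to α:
0.0261 < 0.05
Decision: reject H₀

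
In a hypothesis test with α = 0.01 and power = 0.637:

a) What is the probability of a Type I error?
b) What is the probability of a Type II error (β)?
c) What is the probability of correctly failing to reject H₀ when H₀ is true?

a) Type I error probability = α = 0.01
b) Power = P(reject H₀ | H₁ true) = 1 - β = 0.637, so Type II error probability = β = 1 - Power = 0.363
c) P(fail to reject H₀ | H₀ true) = 1 - α = 0.99

Answer: a) 0.01, b) 0.363, c) 0.99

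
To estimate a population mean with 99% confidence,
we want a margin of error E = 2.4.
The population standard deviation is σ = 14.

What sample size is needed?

z_0.005 = 2.576
n = (z×σ/E)² = (2.576×14/2.4)²
n = 225.8007
Round up: n = 226

Answer: n = 226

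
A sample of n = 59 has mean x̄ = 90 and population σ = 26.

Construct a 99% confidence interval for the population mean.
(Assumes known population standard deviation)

Confidence level: 99%, α = 0.01
z_0.005 = 2.576
SE = σ/√n = 26/√59 = 3.3849
Margin of error = 2.576 × 3.3849 = 8.7195
CI: x̄ ± margin = 90 ± 8.7195
CI: (81.2805, 98.7195)

Answer: (81.2805, 98.7195)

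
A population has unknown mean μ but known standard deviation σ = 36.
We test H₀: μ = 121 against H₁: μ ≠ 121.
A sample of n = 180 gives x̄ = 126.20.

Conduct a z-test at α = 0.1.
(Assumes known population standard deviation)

Standard error: SE = σ/√n = 36/√180 = 2.6833
z-statistic: z = (x̄ - μ₀)/SE = (126.20 - 121)/2.6833 = 1.9379
Critical value: ±1.645
p-value = 0.0526
Decision: reject H₀

Answer: z = 1.9379, reject H₀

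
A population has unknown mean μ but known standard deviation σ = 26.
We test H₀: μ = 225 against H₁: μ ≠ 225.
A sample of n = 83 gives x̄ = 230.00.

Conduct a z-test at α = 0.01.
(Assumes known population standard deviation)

Standard error: SE = σ/√n = 26/√83 = 2.8539
z-statistic: z = (x̄ - μ₀)/SE = (230.00 - 225)/2.8539 = 1.7520
Critical value: ±2.576
p-value = 0.0798
Decision: fail to reject H₀

Answer: z = 1.7520, fail to reject H₀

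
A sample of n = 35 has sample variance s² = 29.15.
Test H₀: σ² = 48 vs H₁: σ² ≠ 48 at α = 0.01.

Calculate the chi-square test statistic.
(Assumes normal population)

Answer: χ² = 20.6479, fail to reject H₀

Derivation:
df = n - 1 = 34
χ² = (n-1)s²/σ₀² = 34×29.15/48 = 20.6479
Critical values: χ²_{0.995,34} = 16.501, χ²_{0.005,34} = 58.964
Rejection region: χ² < 16.501 or χ² > 58.964
Decision: fail to reject H₀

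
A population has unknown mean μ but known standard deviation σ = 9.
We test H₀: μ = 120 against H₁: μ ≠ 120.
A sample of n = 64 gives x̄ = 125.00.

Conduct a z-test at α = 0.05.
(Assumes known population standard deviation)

Standard error: SE = σ/√n = 9/√64 = 1.1250
z-statistic: z = (x̄ - μ₀)/SE = (125.00 - 120)/1.1250 = 4.4444
Critical value: ±1.960
p-value < 0.0001
Decision: reject H₀

Answer: z = 4.4444, reject H₀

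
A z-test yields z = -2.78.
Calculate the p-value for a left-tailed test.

For z = -2.78:
p = P(Z < -2.78) = Φ(-2.78) = 0.0027

Answer: p-value ≈ 0.0027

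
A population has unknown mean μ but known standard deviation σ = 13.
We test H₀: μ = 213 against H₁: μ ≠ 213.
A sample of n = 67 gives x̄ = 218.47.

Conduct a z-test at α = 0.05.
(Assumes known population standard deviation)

Standard error: SE = σ/√n = 13/√67 = 1.5882
z-statistic: z = (x̄ - μ₀)/SE = (218.47 - 213)/1.5882 = 3.4442
Critical value: ±1.960
p-value = 0.0006
Decision: reject H₀

Answer: z = 3.4442, reject H₀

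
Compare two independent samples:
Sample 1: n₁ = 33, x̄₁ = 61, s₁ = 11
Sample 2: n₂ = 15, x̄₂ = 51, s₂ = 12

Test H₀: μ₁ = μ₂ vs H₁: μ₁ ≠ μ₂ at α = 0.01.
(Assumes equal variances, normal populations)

Answer: t = 2.8384, reject H₀

Derivation:
Pooled variance: s²_p = [32×11² + 14×12²]/(46) = 128.0000
s_p = 11.3137
SE = s_p×√(1/n₁ + 1/n₂) = 11.3137×√(1/33 + 1/15) = 3.5231
t = (x̄₁ - x̄₂)/SE = (61 - 51)/3.5231 = 2.8384
df = 46, t-critical = ±2.687
Decision: reject H₀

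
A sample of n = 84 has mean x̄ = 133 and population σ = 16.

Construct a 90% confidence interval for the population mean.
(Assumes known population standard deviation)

Confidence level: 90%, α = 0.1
z_0.05 = 1.645
SE = σ/√n = 16/√84 = 1.7457
Margin of error = 1.645 × 1.7457 = 2.8717
CI: x̄ ± margin = 133 ± 2.8717
CI: (130.1283, 135.8717)

Answer: (130.1283, 135.8717)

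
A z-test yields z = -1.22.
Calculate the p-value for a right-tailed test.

Answer: p-value ≈ 0.8888

Derivation:
For z = -1.22:
p = P(Z > -1.22) = 1 - Φ(-1.22) = 0.8888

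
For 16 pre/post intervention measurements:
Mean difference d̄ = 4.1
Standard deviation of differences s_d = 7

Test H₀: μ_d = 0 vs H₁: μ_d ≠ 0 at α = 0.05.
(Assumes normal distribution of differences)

Answer: t = 2.3429, reject H₀

Derivation:
df = n - 1 = 15
SE = s_d/√n = 7/√16 = 1.7500
t = d̄/SE = 4.1/1.7500 = 2.3429
Critical value: t_{0.025,15} = ±2.131
p-value ≈ 0.0333
Decision: reject H₀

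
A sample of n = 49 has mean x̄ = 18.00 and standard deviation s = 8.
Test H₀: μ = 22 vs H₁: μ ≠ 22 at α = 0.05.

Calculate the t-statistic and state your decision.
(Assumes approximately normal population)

df = n - 1 = 48
SE = s/√n = 8/√49 = 1.1429
t = (x̄ - μ₀)/SE = (18.00 - 22)/1.1429 = -3.4999
Critical value: t_{0.025,48} = ±2.011
p-value ≈ 0.0010
Decision: reject H₀

Answer: t = -3.4999, reject H₀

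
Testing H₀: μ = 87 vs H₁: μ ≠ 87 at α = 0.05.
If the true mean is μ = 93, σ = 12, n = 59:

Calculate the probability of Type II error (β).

SE = σ/√n = 12/√59 = 1.5623
Critical values: μ₀ ± z_0.025×SE = 87 ± 1.960×1.5623
Acceptance region: (83.9379, 90.0621)
Under H₁ (μ = 93): z_high = (90.0621 - 93)/1.5623 = -1.8805, z_low = (83.9379 - 93)/1.5623 = -5.8005
β = P(not reject | H₁) = Φ(-1.8805) - Φ(-5.8005) ≈ 0.0300

Answer: β ≈ 0.0300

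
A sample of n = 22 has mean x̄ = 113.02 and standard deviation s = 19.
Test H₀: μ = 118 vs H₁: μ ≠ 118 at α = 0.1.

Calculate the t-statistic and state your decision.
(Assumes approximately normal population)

df = n - 1 = 21
SE = s/√n = 19/√22 = 4.0508
t = (x̄ - μ₀)/SE = (113.02 - 118)/4.0508 = -1.2294
Critical value: t_{0.05,21} = ±1.721
p-value ≈ 0.2325
Decision: fail to reject H₀

Answer: t = -1.2294, fail to reject H₀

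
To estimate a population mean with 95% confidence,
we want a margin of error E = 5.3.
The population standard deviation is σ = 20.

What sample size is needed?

z_0.025 = 1.960
n = (z×σ/E)² = (1.960×20/5.3)²
n = 54.7042
Round up: n = 55

Answer: n = 55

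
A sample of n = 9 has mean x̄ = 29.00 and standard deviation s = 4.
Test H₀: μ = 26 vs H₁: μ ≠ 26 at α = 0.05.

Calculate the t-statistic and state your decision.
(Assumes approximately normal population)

df = n - 1 = 8
SE = s/√n = 4/√9 = 1.3333
t = (x̄ - μ₀)/SE = (29.00 - 26)/1.3333 = 2.2501
Critical value: t_{0.025,8} = ±2.306
p-value ≈ 0.0546
Decision: fail to reject H₀

Answer: t = 2.2501, fail to reject H₀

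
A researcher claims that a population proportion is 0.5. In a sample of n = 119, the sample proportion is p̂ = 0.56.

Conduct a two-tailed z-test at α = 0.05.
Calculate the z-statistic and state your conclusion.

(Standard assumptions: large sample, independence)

Answer: z = 1.3090, fail to reject H₀

Derivation:
H₀: p = 0.5, H₁: p ≠ 0.5
Standard error: SE = √(p₀(1-p₀)/n) = √(0.5×0.5/119) = 0.045835
z-statistic: z = (p̂ - p₀)/SE = (0.56 - 0.5)/0.045835 = 1.3090
Critical value: z_0.025 = ±1.960
p-value = 0.1905
Decision: fail to reject H₀ at α = 0.05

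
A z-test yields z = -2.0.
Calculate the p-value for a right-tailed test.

Answer: p-value ≈ 0.9772

Derivation:
For z = -2.0:
p = P(Z > -2.0) = 1 - Φ(-2.0) = 0.9772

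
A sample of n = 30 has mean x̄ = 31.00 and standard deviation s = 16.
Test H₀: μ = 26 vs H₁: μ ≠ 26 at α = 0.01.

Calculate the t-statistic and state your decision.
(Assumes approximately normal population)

Answer: t = 1.7116, fail to reject H₀

Derivation:
df = n - 1 = 29
SE = s/√n = 16/√30 = 2.9212
t = (x̄ - μ₀)/SE = (31.00 - 26)/2.9212 = 1.7116
Critical value: t_{0.005,29} = ±2.756
p-value ≈ 0.0976
Decision: fail to reject H₀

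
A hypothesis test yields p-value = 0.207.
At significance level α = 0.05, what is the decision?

Answer: fail to reject H₀

Derivation:
Compare p-value to α:
0.207 ≥ 0.05
Decision: fail to reject H₀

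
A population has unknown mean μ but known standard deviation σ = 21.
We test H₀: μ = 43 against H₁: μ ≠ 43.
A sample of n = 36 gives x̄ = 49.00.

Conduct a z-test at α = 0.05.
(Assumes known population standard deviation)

Standard error: SE = σ/√n = 21/√36 = 3.5000
z-statistic: z = (x̄ - μ₀)/SE = (49.00 - 43)/3.5000 = 1.7143
Critical value: ±1.960
p-value = 0.0865
Decision: fail to reject H₀

Answer: z = 1.7143, fail to reject H₀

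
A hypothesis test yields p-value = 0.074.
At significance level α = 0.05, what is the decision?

Answer: fail to reject H₀

Derivation:
Compare p-value to α:
0.074 ≥ 0.05
Decision: fail to reject H₀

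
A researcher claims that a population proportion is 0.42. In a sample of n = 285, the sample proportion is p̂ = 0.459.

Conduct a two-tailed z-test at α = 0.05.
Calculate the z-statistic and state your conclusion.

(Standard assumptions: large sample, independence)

H₀: p = 0.42, H₁: p ≠ 0.42
Standard error: SE = √(p₀(1-p₀)/n) = √(0.42×0.58/285) = 0.029236
z-statistic: z = (p̂ - p₀)/SE = (0.459 - 0.42)/0.029236 = 1.3340
Critical value: z_0.025 = ±1.960
p-value = 0.1822
Decision: fail to reject H₀ at α = 0.05

Answer: z = 1.3340, fail to reject H₀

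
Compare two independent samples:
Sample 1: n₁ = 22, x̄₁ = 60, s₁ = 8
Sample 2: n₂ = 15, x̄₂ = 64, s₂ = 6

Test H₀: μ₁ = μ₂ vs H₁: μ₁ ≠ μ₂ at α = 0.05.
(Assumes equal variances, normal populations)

Pooled variance: s²_p = [21×8² + 14×6²]/(35) = 52.8000
s_p = 7.2664
SE = s_p×√(1/n₁ + 1/n₂) = 7.2664×√(1/22 + 1/15) = 2.4331
t = (x̄₁ - x̄₂)/SE = (60 - 64)/2.4331 = -1.6440
df = 35, t-critical = ±2.030
Decision: fail to reject H₀

Answer: t = -1.6440, fail to reject H₀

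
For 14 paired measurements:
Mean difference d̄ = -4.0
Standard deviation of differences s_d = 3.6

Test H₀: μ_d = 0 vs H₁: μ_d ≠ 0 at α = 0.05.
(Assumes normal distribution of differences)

df = n - 1 = 13
SE = s_d/√n = 3.6/√14 = 0.9621
t = d̄/SE = -4.0/0.9621 = -4.1576
Critical value: t_{0.025,13} = ±2.160
p-value ≈ 0.0011
Decision: reject H₀

Answer: t = -4.1576, reject H₀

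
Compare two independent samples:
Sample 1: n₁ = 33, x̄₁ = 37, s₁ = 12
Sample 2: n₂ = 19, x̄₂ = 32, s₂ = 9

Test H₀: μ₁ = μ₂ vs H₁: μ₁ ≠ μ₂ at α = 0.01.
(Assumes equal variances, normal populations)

Pooled variance: s²_p = [32×12² + 18×9²]/(50) = 121.3200
s_p = 11.0145
SE = s_p×√(1/n₁ + 1/n₂) = 11.0145×√(1/33 + 1/19) = 3.1720
t = (x̄₁ - x̄₂)/SE = (37 - 32)/3.1720 = 1.5763
df = 50, t-critical = ±2.678
Decision: fail to reject H₀

Answer: t = 1.5763, fail to reject H₀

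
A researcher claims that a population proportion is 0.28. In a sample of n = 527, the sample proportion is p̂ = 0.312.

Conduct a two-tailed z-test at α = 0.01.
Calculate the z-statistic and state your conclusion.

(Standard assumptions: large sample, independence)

H₀: p = 0.28, H₁: p ≠ 0.28
Standard error: SE = √(p₀(1-p₀)/n) = √(0.28×0.72/527) = 0.019559
z-statistic: z = (p̂ - p₀)/SE = (0.312 - 0.28)/0.019559 = 1.6361
Critical value: z_0.005 = ±2.576
p-value = 0.1018
Decision: fail to reject H₀ at α = 0.01

Answer: z = 1.6361, fail to reject H₀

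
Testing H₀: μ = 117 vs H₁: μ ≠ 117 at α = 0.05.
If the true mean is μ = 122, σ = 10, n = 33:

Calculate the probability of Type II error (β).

SE = σ/√n = 10/√33 = 1.7408
Critical values: μ₀ ± z_0.025×SE = 117 ± 1.960×1.7408
Acceptance region: (113.5880, 120.4120)
Under H₁ (μ = 122): z_high = (120.4120 - 122)/1.7408 = -0.9122, z_low = (113.5880 - 122)/1.7408 = -4.8323
β = P(not reject | H₁) = Φ(-0.9122) - Φ(-4.8323) ≈ 0.1808

Answer: β ≈ 0.1808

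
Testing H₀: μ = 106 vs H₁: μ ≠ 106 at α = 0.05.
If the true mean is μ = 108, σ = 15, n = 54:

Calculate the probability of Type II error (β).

SE = σ/√n = 15/√54 = 2.0412
Critical values: μ₀ ± z_0.025×SE = 106 ± 1.960×2.0412
Acceptance region: (101.9992, 110.0008)
Under H₁ (μ = 108): z_high = (110.0008 - 108)/2.0412 = 0.9802, z_low = (101.9992 - 108)/2.0412 = -2.9398
β = P(not reject | H₁) = Φ(0.9802) - Φ(-2.9398) ≈ 0.8349

Answer: β ≈ 0.8349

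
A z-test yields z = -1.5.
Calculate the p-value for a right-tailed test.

For z = -1.5:
p = P(Z > -1.5) = 1 - Φ(-1.5) = 0.9332

Answer: p-value ≈ 0.9332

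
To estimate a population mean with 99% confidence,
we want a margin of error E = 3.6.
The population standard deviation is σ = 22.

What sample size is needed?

Answer: n = 248

Derivation:
z_0.005 = 2.576
n = (z×σ/E)² = (2.576×22/3.6)²
n = 247.8176
Round up: n = 248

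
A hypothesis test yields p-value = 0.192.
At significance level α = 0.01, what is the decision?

Answer: fail to reject H₀

Derivation:
Compare p-value to α:
0.192 ≥ 0.01
Decision: fail to reject H₀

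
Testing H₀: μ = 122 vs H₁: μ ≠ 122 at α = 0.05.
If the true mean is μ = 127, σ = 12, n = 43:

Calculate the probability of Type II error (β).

Answer: β ≈ 0.2200

Derivation:
SE = σ/√n = 12/√43 = 1.8300
Critical values: μ₀ ± z_0.025×SE = 122 ± 1.960×1.8300
Acceptance region: (118.4132, 125.5868)
Under H₁ (μ = 127): z_high = (125.5868 - 127)/1.8300 = -0.7722, z_low = (118.4132 - 127)/1.8300 = -4.6922
β = P(not reject | H₁) = Φ(-0.7722) - Φ(-4.6922) ≈ 0.2200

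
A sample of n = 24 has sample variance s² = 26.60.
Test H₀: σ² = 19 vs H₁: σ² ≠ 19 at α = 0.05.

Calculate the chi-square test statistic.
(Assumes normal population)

df = n - 1 = 23
χ² = (n-1)s²/σ₀² = 23×26.60/19 = 32.2000
Critical values: χ²_{0.975,23} = 11.689, χ²_{0.025,23} = 38.076
Rejection region: χ² < 11.689 or χ² > 38.076
Decision: fail to reject H₀

Answer: χ² = 32.2000, fail to reject H₀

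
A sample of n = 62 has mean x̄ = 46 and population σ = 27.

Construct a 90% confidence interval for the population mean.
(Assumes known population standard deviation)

Confidence level: 90%, α = 0.1
z_0.05 = 1.645
SE = σ/√n = 27/√62 = 3.4290
Margin of error = 1.645 × 3.4290 = 5.6407
CI: x̄ ± margin = 46 ± 5.6407
CI: (40.3593, 51.6407)

Answer: (40.3593, 51.6407)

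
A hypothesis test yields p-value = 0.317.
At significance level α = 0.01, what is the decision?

Answer: fail to reject H₀

Derivation:
Compare p-value to α:
0.317 ≥ 0.01
Decision: fail to reject H₀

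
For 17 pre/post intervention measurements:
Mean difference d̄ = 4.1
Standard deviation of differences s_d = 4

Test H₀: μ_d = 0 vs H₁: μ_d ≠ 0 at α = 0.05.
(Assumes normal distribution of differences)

Answer: t = 4.2264, reject H₀

Derivation:
df = n - 1 = 16
SE = s_d/√n = 4/√17 = 0.9701
t = d̄/SE = 4.1/0.9701 = 4.2264
Critical value: t_{0.025,16} = ±2.120
p-value ≈ 0.0006
Decision: reject H₀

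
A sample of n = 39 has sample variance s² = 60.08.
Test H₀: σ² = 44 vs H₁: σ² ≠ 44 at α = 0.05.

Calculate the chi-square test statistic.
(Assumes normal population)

df = n - 1 = 38
χ² = (n-1)s²/σ₀² = 38×60.08/44 = 51.8873
Critical values: χ²_{0.975,38} = 22.878, χ²_{0.025,38} = 56.896
Rejection region: χ² < 22.878 or χ² > 56.896
Decision: fail to reject H₀

Answer: χ² = 51.8873, fail to reject H₀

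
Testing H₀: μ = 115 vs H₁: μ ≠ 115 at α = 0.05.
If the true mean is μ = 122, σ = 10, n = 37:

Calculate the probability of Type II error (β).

Answer: β ≈ 0.0108

Derivation:
SE = σ/√n = 10/√37 = 1.6440
Critical values: μ₀ ± z_0.025×SE = 115 ± 1.960×1.6440
Acceptance region: (111.7778, 118.2222)
Under H₁ (μ = 122): z_high = (118.2222 - 122)/1.6440 = -2.2979, z_low = (111.7778 - 122)/1.6440 = -6.2179
β = P(not reject | H₁) = Φ(-2.2979) - Φ(-6.2179) ≈ 0.0108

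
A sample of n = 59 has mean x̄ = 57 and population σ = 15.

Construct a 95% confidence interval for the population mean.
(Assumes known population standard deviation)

Confidence level: 95%, α = 0.05
z_0.025 = 1.960
SE = σ/√n = 15/√59 = 1.9528
Margin of error = 1.960 × 1.9528 = 3.8275
CI: x̄ ± margin = 57 ± 3.8275
CI: (53.1725, 60.8275)

Answer: (53.1725, 60.8275)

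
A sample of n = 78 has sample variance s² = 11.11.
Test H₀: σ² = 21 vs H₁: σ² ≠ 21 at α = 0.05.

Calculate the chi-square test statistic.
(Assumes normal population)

Answer: χ² = 40.7367, reject H₀

Derivation:
df = n - 1 = 77
χ² = (n-1)s²/σ₀² = 77×11.11/21 = 40.7367
Critical values: χ²_{0.975,77} = 54.623, χ²_{0.025,77} = 103.158
Rejection region: χ² < 54.623 or χ² > 103.158
Decision: reject H₀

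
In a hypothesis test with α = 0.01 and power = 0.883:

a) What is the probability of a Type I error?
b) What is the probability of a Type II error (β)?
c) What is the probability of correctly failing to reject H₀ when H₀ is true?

Answer: a) 0.01, b) 0.117, c) 0.99

Derivation:
a) Type I error probability = α = 0.01
b) Power = P(reject H₀ | H₁ true) = 1 - β = 0.883, so Type II error probability = β = 1 - Power = 0.117
c) P(fail to reject H₀ | H₀ true) = 1 - α = 0.99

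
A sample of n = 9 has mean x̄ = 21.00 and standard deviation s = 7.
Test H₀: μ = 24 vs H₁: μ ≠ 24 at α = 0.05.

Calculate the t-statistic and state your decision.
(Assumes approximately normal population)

df = n - 1 = 8
SE = s/√n = 7/√9 = 2.3333
t = (x̄ - μ₀)/SE = (21.00 - 24)/2.3333 = -1.2857
Critical value: t_{0.025,8} = ±2.306
p-value ≈ 0.2345
Decision: fail to reject H₀

Answer: t = -1.2857, fail to reject H₀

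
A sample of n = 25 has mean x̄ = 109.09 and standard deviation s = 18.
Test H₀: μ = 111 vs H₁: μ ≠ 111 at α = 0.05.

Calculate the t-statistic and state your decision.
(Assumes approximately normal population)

Answer: t = -0.5306, fail to reject H₀

Derivation:
df = n - 1 = 24
SE = s/√n = 18/√25 = 3.6000
t = (x̄ - μ₀)/SE = (109.09 - 111)/3.6000 = -0.5306
Critical value: t_{0.025,24} = ±2.064
p-value ≈ 0.6006
Decision: fail to reject H₀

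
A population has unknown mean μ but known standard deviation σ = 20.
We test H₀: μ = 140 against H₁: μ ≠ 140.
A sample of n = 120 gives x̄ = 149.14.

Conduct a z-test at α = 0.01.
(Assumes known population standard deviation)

Answer: z = 5.0063, reject H₀

Derivation:
Standard error: SE = σ/√n = 20/√120 = 1.8257
z-statistic: z = (x̄ - μ₀)/SE = (149.14 - 140)/1.8257 = 5.0063
Critical value: ±2.576
p-value < 0.0001
Decision: reject H₀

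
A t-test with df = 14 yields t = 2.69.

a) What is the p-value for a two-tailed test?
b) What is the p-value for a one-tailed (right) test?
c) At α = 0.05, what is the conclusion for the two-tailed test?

Using t-distribution with df = 14:
a) Two-tailed: p = 2×P(T > 2.69) = 0.0176
b) One-tailed: p = P(T > 2.69) = 0.0088
c) 0.0176 < 0.05, reject H₀

Answer: a) 0.0176, b) 0.0088, c) reject H₀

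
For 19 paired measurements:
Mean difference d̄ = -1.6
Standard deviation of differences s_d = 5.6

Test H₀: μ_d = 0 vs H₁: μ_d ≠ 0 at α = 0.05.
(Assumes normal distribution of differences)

Answer: t = -1.2454, fail to reject H₀

Derivation:
df = n - 1 = 18
SE = s_d/√n = 5.6/√19 = 1.2847
t = d̄/SE = -1.6/1.2847 = -1.2454
Critical value: t_{0.025,18} = ±2.101
p-value ≈ 0.2290
Decision: fail to reject H₀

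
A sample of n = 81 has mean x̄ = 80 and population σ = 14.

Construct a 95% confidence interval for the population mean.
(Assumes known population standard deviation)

Confidence level: 95%, α = 0.05
z_0.025 = 1.960
SE = σ/√n = 14/√81 = 1.5556
Margin of error = 1.960 × 1.5556 = 3.0490
CI: x̄ ± margin = 80 ± 3.0490
CI: (76.9510, 83.0490)

Answer: (76.9510, 83.0490)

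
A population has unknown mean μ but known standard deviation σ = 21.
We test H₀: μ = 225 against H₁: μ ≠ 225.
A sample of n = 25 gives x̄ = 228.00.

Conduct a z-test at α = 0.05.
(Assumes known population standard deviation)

Standard error: SE = σ/√n = 21/√25 = 4.2000
z-statistic: z = (x̄ - μ₀)/SE = (228.00 - 225)/4.2000 = 0.7143
Critical value: ±1.960
p-value = 0.4750
Decision: fail to reject H₀

Answer: z = 0.7143, fail to reject H₀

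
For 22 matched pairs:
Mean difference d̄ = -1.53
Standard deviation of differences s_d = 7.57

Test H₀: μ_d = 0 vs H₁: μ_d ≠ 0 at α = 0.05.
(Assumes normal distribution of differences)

Answer: t = -0.9480, fail to reject H₀

Derivation:
df = n - 1 = 21
SE = s_d/√n = 7.57/√22 = 1.6139
t = d̄/SE = -1.53/1.6139 = -0.9480
Critical value: t_{0.025,21} = ±2.080
p-value ≈ 0.3539
Decision: fail to reject H₀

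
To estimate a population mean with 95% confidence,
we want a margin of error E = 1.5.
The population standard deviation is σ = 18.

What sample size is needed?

Answer: n = 554

Derivation:
z_0.025 = 1.960
n = (z×σ/E)² = (1.960×18/1.5)²
n = 553.1904
Round up: n = 554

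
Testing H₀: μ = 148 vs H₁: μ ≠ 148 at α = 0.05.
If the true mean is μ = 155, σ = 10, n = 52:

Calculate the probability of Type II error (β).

Answer: β ≈ 0.0010

Derivation:
SE = σ/√n = 10/√52 = 1.3868
Critical values: μ₀ ± z_0.025×SE = 148 ± 1.960×1.3868
Acceptance region: (145.2819, 150.7181)
Under H₁ (μ = 155): z_high = (150.7181 - 155)/1.3868 = -3.0876, z_low = (145.2819 - 155)/1.3868 = -7.0076
β = P(not reject | H₁) = Φ(-3.0876) - Φ(-7.0076) ≈ 0.0010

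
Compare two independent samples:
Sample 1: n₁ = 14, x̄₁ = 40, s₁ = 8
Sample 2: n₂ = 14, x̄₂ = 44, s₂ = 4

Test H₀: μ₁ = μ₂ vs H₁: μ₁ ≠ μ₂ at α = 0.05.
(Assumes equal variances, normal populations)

Answer: t = -1.6733, fail to reject H₀

Derivation:
Pooled variance: s²_p = [13×8² + 13×4²]/(26) = 40.0000
s_p = 6.3246
SE = s_p×√(1/n₁ + 1/n₂) = 6.3246×√(1/14 + 1/14) = 2.3905
t = (x̄₁ - x̄₂)/SE = (40 - 44)/2.3905 = -1.6733
df = 26, t-critical = ±2.056
Decision: fail to reject H₀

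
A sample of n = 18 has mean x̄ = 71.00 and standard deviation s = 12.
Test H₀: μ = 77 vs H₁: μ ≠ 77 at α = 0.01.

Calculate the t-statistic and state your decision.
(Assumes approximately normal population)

df = n - 1 = 17
SE = s/√n = 12/√18 = 2.8284
t = (x̄ - μ₀)/SE = (71.00 - 77)/2.8284 = -2.1213
Critical value: t_{0.005,17} = ±2.898
p-value ≈ 0.0489
Decision: fail to reject H₀

Answer: t = -2.1213, fail to reject H₀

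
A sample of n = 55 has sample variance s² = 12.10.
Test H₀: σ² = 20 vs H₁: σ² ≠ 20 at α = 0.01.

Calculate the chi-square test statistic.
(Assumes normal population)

Answer: χ² = 32.6700, fail to reject H₀

Derivation:
df = n - 1 = 54
χ² = (n-1)s²/σ₀² = 54×12.10/20 = 32.6700
Critical values: χ²_{0.995,54} = 30.981, χ²_{0.005,54} = 84.502
Rejection region: χ² < 30.981 or χ² > 84.502
Decision: fail to reject H₀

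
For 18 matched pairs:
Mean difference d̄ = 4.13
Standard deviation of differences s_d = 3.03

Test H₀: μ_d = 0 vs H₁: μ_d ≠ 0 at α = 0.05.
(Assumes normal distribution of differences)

df = n - 1 = 17
SE = s_d/√n = 3.03/√18 = 0.7142
t = d̄/SE = 4.13/0.7142 = 5.7827
Critical value: t_{0.025,17} = ±2.110
p-value < 0.0001
Decision: reject H₀

Answer: t = 5.7827, reject H₀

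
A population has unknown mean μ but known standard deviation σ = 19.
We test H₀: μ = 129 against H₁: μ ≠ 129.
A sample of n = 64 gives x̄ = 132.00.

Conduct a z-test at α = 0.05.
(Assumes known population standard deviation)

Standard error: SE = σ/√n = 19/√64 = 2.3750
z-statistic: z = (x̄ - μ₀)/SE = (132.00 - 129)/2.3750 = 1.2632
Critical value: ±1.960
p-value = 0.2065
Decision: fail to reject H₀

Answer: z = 1.2632, fail to reject H₀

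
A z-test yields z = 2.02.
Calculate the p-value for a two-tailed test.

For z = 2.02:
p = 2×P(Z > |2.02|) = 2×(1 - Φ(2.02)) = 0.0434

Answer: p-value ≈ 0.0434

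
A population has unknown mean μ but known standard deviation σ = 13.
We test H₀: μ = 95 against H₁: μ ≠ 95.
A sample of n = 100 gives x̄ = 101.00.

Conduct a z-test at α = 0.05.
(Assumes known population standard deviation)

Standard error: SE = σ/√n = 13/√100 = 1.3000
z-statistic: z = (x̄ - μ₀)/SE = (101.00 - 95)/1.3000 = 4.6154
Critical value: ±1.960
p-value < 0.0001
Decision: reject H₀

Answer: z = 4.6154, reject H₀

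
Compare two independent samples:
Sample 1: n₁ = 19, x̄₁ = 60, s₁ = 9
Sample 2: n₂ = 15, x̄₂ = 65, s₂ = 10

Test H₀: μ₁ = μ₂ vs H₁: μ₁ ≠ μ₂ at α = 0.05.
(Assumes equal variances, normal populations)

Answer: t = -1.5318, fail to reject H₀

Derivation:
Pooled variance: s²_p = [18×9² + 14×10²]/(32) = 89.3125
s_p = 9.4505
SE = s_p×√(1/n₁ + 1/n₂) = 9.4505×√(1/19 + 1/15) = 3.2642
t = (x̄₁ - x̄₂)/SE = (60 - 65)/3.2642 = -1.5318
df = 32, t-critical = ±2.037
Decision: fail to reject H₀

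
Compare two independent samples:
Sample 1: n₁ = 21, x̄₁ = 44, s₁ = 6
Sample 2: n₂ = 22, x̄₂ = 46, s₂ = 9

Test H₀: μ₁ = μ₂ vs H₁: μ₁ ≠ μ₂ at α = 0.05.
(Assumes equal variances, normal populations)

Answer: t = -0.8531, fail to reject H₀

Derivation:
Pooled variance: s²_p = [20×6² + 21×9²]/(41) = 59.0488
s_p = 7.6843
SE = s_p×√(1/n₁ + 1/n₂) = 7.6843×√(1/21 + 1/22) = 2.3443
t = (x̄₁ - x̄₂)/SE = (44 - 46)/2.3443 = -0.8531
df = 41, t-critical = ±2.020
Decision: fail to reject H₀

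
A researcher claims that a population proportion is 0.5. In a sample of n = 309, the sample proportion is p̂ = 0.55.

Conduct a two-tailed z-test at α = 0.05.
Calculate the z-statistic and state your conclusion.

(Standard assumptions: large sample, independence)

Answer: z = 1.7578, fail to reject H₀

Derivation:
H₀: p = 0.5, H₁: p ≠ 0.5
Standard error: SE = √(p₀(1-p₀)/n) = √(0.5×0.5/309) = 0.028444
z-statistic: z = (p̂ - p₀)/SE = (0.55 - 0.5)/0.028444 = 1.7578
Critical value: z_0.025 = ±1.960
p-value = 0.0788
Decision: fail to reject H₀ at α = 0.05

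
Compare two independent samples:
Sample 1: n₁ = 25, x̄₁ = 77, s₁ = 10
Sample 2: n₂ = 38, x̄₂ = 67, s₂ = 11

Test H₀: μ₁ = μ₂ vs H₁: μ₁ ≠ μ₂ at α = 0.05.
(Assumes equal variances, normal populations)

Answer: t = 3.6572, reject H₀

Derivation:
Pooled variance: s²_p = [24×10² + 37×11²]/(61) = 112.7377
s_p = 10.6178
SE = s_p×√(1/n₁ + 1/n₂) = 10.6178×√(1/25 + 1/38) = 2.7343
t = (x̄₁ - x̄₂)/SE = (77 - 67)/2.7343 = 3.6572
df = 61, t-critical = ±2.000
Decision: reject H₀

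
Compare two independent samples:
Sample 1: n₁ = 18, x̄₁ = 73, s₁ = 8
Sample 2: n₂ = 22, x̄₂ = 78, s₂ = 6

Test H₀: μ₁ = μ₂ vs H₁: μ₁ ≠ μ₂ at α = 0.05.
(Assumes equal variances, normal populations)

Answer: t = -2.2584, reject H₀

Derivation:
Pooled variance: s²_p = [17×8² + 21×6²]/(38) = 48.5263
s_p = 6.9661
SE = s_p×√(1/n₁ + 1/n₂) = 6.9661×√(1/18 + 1/22) = 2.2140
t = (x̄₁ - x̄₂)/SE = (73 - 78)/2.2140 = -2.2584
df = 38, t-critical = ±2.024
Decision: reject H₀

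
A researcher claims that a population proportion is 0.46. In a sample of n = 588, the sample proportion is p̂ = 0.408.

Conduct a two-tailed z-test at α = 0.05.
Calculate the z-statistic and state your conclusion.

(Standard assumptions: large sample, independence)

H₀: p = 0.46, H₁: p ≠ 0.46
Standard error: SE = √(p₀(1-p₀)/n) = √(0.46×0.54/588) = 0.020554
z-statistic: z = (p̂ - p₀)/SE = (0.408 - 0.46)/0.020554 = -2.5299
Critical value: z_0.025 = ±1.960
p-value = 0.0114
Decision: reject H₀ at α = 0.05

Answer: z = -2.5299, reject H₀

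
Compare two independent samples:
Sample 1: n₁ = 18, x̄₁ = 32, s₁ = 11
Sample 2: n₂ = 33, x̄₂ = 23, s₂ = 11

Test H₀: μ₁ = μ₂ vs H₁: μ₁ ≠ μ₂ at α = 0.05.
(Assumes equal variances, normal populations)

Pooled variance: s²_p = [17×11² + 32×11²]/(49) = 121.0000
s_p = 11.0000
SE = s_p×√(1/n₁ + 1/n₂) = 11.0000×√(1/18 + 1/33) = 3.2232
t = (x̄₁ - x̄₂)/SE = (32 - 23)/3.2232 = 2.7923
df = 49, t-critical = ±2.010
Decision: reject H₀

Answer: t = 2.7923, reject H₀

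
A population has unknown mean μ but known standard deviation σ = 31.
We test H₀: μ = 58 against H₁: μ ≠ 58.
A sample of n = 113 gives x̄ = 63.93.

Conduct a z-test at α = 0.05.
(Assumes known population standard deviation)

Standard error: SE = σ/√n = 31/√113 = 2.9162
z-statistic: z = (x̄ - μ₀)/SE = (63.93 - 58)/2.9162 = 2.0335
Critical value: ±1.960
p-value = 0.0420
Decision: reject H₀

Answer: z = 2.0335, reject H₀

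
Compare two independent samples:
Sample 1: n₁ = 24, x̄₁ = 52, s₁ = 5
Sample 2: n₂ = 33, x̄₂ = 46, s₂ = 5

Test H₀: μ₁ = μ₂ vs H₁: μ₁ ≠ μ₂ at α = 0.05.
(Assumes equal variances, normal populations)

Answer: t = 4.4729, reject H₀

Derivation:
Pooled variance: s²_p = [23×5² + 32×5²]/(55) = 25.0000
s_p = 5.0000
SE = s_p×√(1/n₁ + 1/n₂) = 5.0000×√(1/24 + 1/33) = 1.3414
t = (x̄₁ - x̄₂)/SE = (52 - 46)/1.3414 = 4.4729
df = 55, t-critical = ±2.004
Decision: reject H₀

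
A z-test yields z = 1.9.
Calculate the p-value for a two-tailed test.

Answer: p-value ≈ 0.0574

Derivation:
For z = 1.9:
p = 2×P(Z > |1.9|) = 2×(1 - Φ(1.9)) = 0.0574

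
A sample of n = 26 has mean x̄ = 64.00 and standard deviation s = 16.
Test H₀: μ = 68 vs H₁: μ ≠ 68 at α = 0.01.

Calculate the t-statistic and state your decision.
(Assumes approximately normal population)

Answer: t = -1.2747, fail to reject H₀

Derivation:
df = n - 1 = 25
SE = s/√n = 16/√26 = 3.1379
t = (x̄ - μ₀)/SE = (64.00 - 68)/3.1379 = -1.2747
Critical value: t_{0.005,25} = ±2.787
p-value ≈ 0.2141
Decision: fail to reject H₀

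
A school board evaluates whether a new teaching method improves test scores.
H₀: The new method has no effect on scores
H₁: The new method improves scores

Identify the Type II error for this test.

Answer: Failing to adopt an effective teaching method

Derivation:
A Type I error (probability α) occurs when we reject a true H₀.
A Type II error (probability β) occurs when we fail to reject a false H₀.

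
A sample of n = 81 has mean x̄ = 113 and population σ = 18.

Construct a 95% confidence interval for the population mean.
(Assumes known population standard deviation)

Answer: (109.0800, 116.9200)

Derivation:
Confidence level: 95%, α = 0.05
z_0.025 = 1.960
SE = σ/√n = 18/√81 = 2.0000
Margin of error = 1.960 × 2.0000 = 3.9200
CI: x̄ ± margin = 113 ± 3.9200
CI: (109.0800, 116.9200)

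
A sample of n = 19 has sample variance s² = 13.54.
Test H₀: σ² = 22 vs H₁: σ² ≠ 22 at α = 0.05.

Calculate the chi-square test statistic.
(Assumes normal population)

Answer: χ² = 11.0782, fail to reject H₀

Derivation:
df = n - 1 = 18
χ² = (n-1)s²/σ₀² = 18×13.54/22 = 11.0782
Critical values: χ²_{0.975,18} = 8.231, χ²_{0.025,18} = 31.526
Rejection region: χ² < 8.231 or χ² > 31.526
Decision: fail to reject H₀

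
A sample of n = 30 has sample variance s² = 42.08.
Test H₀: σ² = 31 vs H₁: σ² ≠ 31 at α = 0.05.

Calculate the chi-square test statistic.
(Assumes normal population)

Answer: χ² = 39.3652, fail to reject H₀

Derivation:
df = n - 1 = 29
χ² = (n-1)s²/σ₀² = 29×42.08/31 = 39.3652
Critical values: χ²_{0.975,29} = 16.047, χ²_{0.025,29} = 45.722
Rejection region: χ² < 16.047 or χ² > 45.722
Decision: fail to reject H₀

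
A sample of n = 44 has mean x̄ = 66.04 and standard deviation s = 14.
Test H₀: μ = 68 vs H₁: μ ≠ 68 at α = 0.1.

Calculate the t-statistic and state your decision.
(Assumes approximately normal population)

df = n - 1 = 43
SE = s/√n = 14/√44 = 2.1106
t = (x̄ - μ₀)/SE = (66.04 - 68)/2.1106 = -0.9286
Critical value: t_{0.05,43} = ±1.681
p-value ≈ 0.3583
Decision: fail to reject H₀

Answer: t = -0.9286, fail to reject H₀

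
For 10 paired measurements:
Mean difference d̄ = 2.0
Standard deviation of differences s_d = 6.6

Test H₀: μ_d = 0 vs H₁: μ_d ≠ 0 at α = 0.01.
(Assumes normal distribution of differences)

Answer: t = 0.9583, fail to reject H₀

Derivation:
df = n - 1 = 9
SE = s_d/√n = 6.6/√10 = 2.0871
t = d̄/SE = 2.0/2.0871 = 0.9583
Critical value: t_{0.005,9} = ±3.250
p-value ≈ 0.3629
Decision: fail to reject H₀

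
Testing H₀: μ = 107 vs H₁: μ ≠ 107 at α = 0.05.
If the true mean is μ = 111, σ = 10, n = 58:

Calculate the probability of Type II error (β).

SE = σ/√n = 10/√58 = 1.3131
Critical values: μ₀ ± z_0.025×SE = 107 ± 1.960×1.3131
Acceptance region: (104.4263, 109.5737)
Under H₁ (μ = 111): z_high = (109.5737 - 111)/1.3131 = -1.0862, z_low = (104.4263 - 111)/1.3131 = -5.0062
β = P(not reject | H₁) = Φ(-1.0862) - Φ(-5.0062) ≈ 0.1387

Answer: β ≈ 0.1387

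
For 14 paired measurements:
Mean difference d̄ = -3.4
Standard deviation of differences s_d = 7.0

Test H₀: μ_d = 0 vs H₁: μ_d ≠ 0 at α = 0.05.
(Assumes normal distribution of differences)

df = n - 1 = 13
SE = s_d/√n = 7.0/√14 = 1.8708
t = d̄/SE = -3.4/1.8708 = -1.8174
Critical value: t_{0.025,13} = ±2.160
p-value ≈ 0.0923
Decision: fail to reject H₀

Answer: t = -1.8174, fail to reject H₀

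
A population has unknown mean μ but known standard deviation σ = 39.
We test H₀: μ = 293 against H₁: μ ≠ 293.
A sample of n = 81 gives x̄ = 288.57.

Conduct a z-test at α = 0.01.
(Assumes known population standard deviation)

Standard error: SE = σ/√n = 39/√81 = 4.3333
z-statistic: z = (x̄ - μ₀)/SE = (288.57 - 293)/4.3333 = -1.0223
Critical value: ±2.576
p-value = 0.3066
Decision: fail to reject H₀

Answer: z = -1.0223, fail to reject H₀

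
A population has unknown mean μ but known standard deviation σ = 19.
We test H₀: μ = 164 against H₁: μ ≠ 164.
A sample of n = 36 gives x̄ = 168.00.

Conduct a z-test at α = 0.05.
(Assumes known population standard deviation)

Answer: z = 1.2631, fail to reject H₀

Derivation:
Standard error: SE = σ/√n = 19/√36 = 3.1667
z-statistic: z = (x̄ - μ₀)/SE = (168.00 - 164)/3.1667 = 1.2631
Critical value: ±1.960
p-value = 0.2066
Decision: fail to reject H₀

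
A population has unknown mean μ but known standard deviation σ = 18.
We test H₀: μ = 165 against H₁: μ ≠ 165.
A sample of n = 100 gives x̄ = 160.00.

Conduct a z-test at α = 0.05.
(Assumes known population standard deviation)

Answer: z = -2.7778, reject H₀

Derivation:
Standard error: SE = σ/√n = 18/√100 = 1.8000
z-statistic: z = (x̄ - μ₀)/SE = (160.00 - 165)/1.8000 = -2.7778
Critical value: ±1.960
p-value = 0.0055
Decision: reject H₀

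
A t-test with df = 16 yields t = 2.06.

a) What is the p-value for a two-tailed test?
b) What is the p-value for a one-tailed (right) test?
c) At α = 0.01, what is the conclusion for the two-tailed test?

Answer: a) 0.0561, b) 0.0280, c) fail to reject H₀

Derivation:
Using t-distribution with df = 16:
a) Two-tailed: p = 2×P(T > 2.06) = 0.0561
b) One-tailed: p = P(T > 2.06) = 0.0280
c) 0.0561 ≥ 0.01, fail to reject H₀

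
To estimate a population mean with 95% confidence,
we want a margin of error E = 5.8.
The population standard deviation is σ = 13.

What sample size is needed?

z_0.025 = 1.960
n = (z×σ/E)² = (1.960×13/5.8)²
n = 19.2994
Round up: n = 20

Answer: n = 20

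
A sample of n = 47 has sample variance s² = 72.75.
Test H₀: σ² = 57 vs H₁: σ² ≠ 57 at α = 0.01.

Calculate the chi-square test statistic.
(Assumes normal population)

Answer: χ² = 58.7105, fail to reject H₀

Derivation:
df = n - 1 = 46
χ² = (n-1)s²/σ₀² = 46×72.75/57 = 58.7105
Critical values: χ²_{0.995,46} = 25.041, χ²_{0.005,46} = 74.437
Rejection region: χ² < 25.041 or χ² > 74.437
Decision: fail to reject H₀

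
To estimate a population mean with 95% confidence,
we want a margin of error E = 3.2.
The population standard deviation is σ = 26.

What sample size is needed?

Answer: n = 254

Derivation:
z_0.025 = 1.960
n = (z×σ/E)² = (1.960×26/3.2)²
n = 253.6056
Round up: n = 254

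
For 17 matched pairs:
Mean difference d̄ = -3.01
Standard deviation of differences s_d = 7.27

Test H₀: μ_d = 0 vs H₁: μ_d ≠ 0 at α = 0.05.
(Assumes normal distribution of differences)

df = n - 1 = 16
SE = s_d/√n = 7.27/√17 = 1.7632
t = d̄/SE = -3.01/1.7632 = -1.7071
Critical value: t_{0.025,16} = ±2.120
p-value ≈ 0.1071
Decision: fail to reject H₀

Answer: t = -1.7071, fail to reject H₀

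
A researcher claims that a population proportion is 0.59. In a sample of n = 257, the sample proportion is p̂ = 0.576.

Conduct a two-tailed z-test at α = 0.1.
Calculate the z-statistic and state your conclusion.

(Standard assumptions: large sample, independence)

Answer: z = -0.4563, fail to reject H₀

Derivation:
H₀: p = 0.59, H₁: p ≠ 0.59
Standard error: SE = √(p₀(1-p₀)/n) = √(0.59×0.41/257) = 0.030680
z-statistic: z = (p̂ - p₀)/SE = (0.576 - 0.59)/0.030680 = -0.4563
Critical value: z_0.05 = ±1.645
p-value = 0.6482
Decision: fail to reject H₀ at α = 0.1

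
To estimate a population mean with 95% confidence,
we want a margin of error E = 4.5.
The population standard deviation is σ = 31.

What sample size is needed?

Answer: n = 183

Derivation:
z_0.025 = 1.960
n = (z×σ/E)² = (1.960×31/4.5)²
n = 182.3100
Round up: n = 183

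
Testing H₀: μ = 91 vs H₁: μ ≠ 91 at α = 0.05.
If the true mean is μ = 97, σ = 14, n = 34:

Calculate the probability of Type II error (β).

SE = σ/√n = 14/√34 = 2.4010
Critical values: μ₀ ± z_0.025×SE = 91 ± 1.960×2.4010
Acceptance region: (86.2940, 95.7060)
Under H₁ (μ = 97): z_high = (95.7060 - 97)/2.4010 = -0.5389, z_low = (86.2940 - 97)/2.4010 = -4.4590
β = P(not reject | H₁) = Φ(-0.5389) - Φ(-4.4590) ≈ 0.2950

Answer: β ≈ 0.2950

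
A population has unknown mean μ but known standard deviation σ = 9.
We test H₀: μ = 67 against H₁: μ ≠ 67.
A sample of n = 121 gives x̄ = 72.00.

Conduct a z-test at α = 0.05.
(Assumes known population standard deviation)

Standard error: SE = σ/√n = 9/√121 = 0.8182
z-statistic: z = (x̄ - μ₀)/SE = (72.00 - 67)/0.8182 = 6.1110
Critical value: ±1.960
p-value < 0.0001
Decision: reject H₀

Answer: z = 6.1110, reject H₀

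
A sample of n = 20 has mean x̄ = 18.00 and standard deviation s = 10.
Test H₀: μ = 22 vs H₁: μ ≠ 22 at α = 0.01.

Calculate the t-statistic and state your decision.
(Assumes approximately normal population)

df = n - 1 = 19
SE = s/√n = 10/√20 = 2.2361
t = (x̄ - μ₀)/SE = (18.00 - 22)/2.2361 = -1.7888
Critical value: t_{0.005,19} = ±2.861
p-value ≈ 0.0896
Decision: fail to reject H₀

Answer: t = -1.7888, fail to reject H₀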